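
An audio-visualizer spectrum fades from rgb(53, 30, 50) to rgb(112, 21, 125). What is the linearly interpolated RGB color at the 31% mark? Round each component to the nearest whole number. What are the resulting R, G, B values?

31% corresponds to t = 0.31.
R = 53 + 0.31 × (112 − 53) = 53 + 0.31 × 59 = 71.29 → 71
G = 30 + 0.31 × (21 − 30) = 30 + 0.31 × -9 = 27.21 → 27
B = 50 + 0.31 × (125 − 50) = 50 + 0.31 × 75 = 73.25 → 73

(71, 27, 73)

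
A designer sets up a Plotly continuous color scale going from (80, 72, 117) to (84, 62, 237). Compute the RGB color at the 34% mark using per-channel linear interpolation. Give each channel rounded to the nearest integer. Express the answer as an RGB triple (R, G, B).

(81, 69, 158)

34% corresponds to t = 0.34.
R = 80 + 0.34 × (84 − 80) = 80 + 0.34 × 4 = 81.36 → 81
G = 72 + 0.34 × (62 − 72) = 72 + 0.34 × -10 = 68.6 → 69
B = 117 + 0.34 × (237 − 117) = 117 + 0.34 × 120 = 157.8 → 158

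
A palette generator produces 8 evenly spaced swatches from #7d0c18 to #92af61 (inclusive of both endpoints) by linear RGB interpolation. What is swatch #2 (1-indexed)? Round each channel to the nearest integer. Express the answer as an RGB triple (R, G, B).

(128, 35, 34)

With 8 swatches and endpoints inclusive, swatch 2 sits at t = (2 − 1)/(8 − 1) = 1/7 ≈ 0.1429.
#7d0c18 → (125, 12, 24); #92af61 → (146, 175, 97).
R = 125 + 0.1429 × (146 − 125) = 128.001 → 128
G = 12 + 0.1429 × (175 − 12) = 35.293 → 35
B = 24 + 0.1429 × (97 − 24) = 34.432 → 34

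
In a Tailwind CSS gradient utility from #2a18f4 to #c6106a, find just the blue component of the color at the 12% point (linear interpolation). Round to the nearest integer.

B₁ = 244 (from #2a18f4), B₂ = 106 (from #c6106a).
B = 244 + 0.12 × (106 − 244) = 227.44 → 227

227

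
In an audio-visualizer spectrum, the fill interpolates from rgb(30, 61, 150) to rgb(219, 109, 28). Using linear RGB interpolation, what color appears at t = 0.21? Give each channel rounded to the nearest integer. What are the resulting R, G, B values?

R = 30 + 0.21 × (219 − 30) = 30 + 0.21 × 189 = 69.69 → 70
G = 61 + 0.21 × (109 − 61) = 61 + 0.21 × 48 = 71.08 → 71
B = 150 + 0.21 × (28 − 150) = 150 + 0.21 × -122 = 124.38 → 124

(70, 71, 124)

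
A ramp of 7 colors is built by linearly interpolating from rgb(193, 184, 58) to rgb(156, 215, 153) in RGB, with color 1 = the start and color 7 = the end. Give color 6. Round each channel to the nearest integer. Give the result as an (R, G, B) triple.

With 7 swatches and endpoints inclusive, swatch 6 sits at t = (6 − 1)/(7 − 1) = 5/6 ≈ 0.8333.
R = 193 + 0.8333 × (156 − 193) = 162.168 → 162
G = 184 + 0.8333 × (215 − 184) = 209.832 → 210
B = 58 + 0.8333 × (153 − 58) = 137.163 → 137

(162, 210, 137)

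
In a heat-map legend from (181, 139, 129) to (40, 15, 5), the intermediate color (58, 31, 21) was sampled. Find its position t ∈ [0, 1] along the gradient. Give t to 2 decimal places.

Invert the lerp on the R channel (largest span, 141): t = (58 − 181) / (40 − 181) = -123/-141 = 0.87234.
Check on G: (31 − 139)/(15 − 139) = 0.871 ✓

0.87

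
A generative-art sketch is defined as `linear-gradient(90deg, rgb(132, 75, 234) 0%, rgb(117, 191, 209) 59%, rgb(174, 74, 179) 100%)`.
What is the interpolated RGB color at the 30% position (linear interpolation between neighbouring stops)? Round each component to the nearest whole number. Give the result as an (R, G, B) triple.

(124, 134, 221)

30% lies between the 0% and 59% stops, so the local fraction is t = (30 − 0)/(59 − 0) = 30/59 ≈ 0.5085.
R = 132 + 0.5085 × (117 − 132) = 124.373 → 124
G = 75 + 0.5085 × (191 − 75) = 133.986 → 134
B = 234 + 0.5085 × (209 − 234) = 221.287 → 221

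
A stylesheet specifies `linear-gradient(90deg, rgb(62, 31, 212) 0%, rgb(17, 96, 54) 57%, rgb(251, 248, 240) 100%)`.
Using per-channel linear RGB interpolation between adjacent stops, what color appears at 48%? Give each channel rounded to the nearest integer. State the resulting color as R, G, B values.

48% lies between the 0% and 57% stops, so the local fraction is t = (48 − 0)/(57 − 0) = 48/57 ≈ 0.8421.
R = 62 + 0.8421 × (17 − 62) = 24.105 → 24
G = 31 + 0.8421 × (96 − 31) = 85.737 → 86
B = 212 + 0.8421 × (54 − 212) = 78.948 → 79

(24, 86, 79)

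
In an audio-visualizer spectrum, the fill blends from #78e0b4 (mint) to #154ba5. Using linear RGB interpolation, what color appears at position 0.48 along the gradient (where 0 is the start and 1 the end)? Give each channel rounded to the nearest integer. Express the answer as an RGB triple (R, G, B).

(72, 152, 173)

#78e0b4 → (120, 224, 180); #154ba5 → (21, 75, 165).
R = 120 + 0.48 × (21 − 120) = 120 + 0.48 × -99 = 72.48 → 72
G = 224 + 0.48 × (75 − 224) = 224 + 0.48 × -149 = 152.48 → 152
B = 180 + 0.48 × (165 − 180) = 180 + 0.48 × -15 = 172.8 → 173
So the blended color is (72, 152, 173), about #4898ad.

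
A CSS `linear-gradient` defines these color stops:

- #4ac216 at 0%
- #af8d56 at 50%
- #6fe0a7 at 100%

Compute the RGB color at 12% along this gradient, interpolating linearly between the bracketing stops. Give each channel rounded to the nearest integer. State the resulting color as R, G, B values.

12% lies between the 0% and 50% stops, so the local fraction is t = (12 − 0)/(50 − 0) = 12/50 ≈ 0.24.
#4ac216 → (74, 194, 22); #af8d56 → (175, 141, 86).
R = 74 + 0.24 × (175 − 74) = 98.24 → 98
G = 194 + 0.24 × (141 − 194) = 181.28 → 181
B = 22 + 0.24 × (86 − 22) = 37.36 → 37

(98, 181, 37)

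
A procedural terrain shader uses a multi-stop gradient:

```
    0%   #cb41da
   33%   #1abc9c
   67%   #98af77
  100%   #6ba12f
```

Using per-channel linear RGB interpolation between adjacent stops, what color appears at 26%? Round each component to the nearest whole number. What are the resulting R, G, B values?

26% lies between the 0% and 33% stops, so the local fraction is t = (26 − 0)/(33 − 0) = 26/33 ≈ 0.7879.
#cb41da → (203, 65, 218); #1abc9c → (26, 188, 156).
R = 203 + 0.7879 × (26 − 203) = 63.542 → 64
G = 65 + 0.7879 × (188 − 65) = 161.912 → 162
B = 218 + 0.7879 × (156 − 218) = 169.15 → 169

(64, 162, 169)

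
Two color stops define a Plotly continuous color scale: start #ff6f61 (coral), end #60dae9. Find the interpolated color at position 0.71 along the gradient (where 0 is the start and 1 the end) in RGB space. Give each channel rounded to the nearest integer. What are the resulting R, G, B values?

(142, 187, 194)

#ff6f61 → (255, 111, 97); #60dae9 → (96, 218, 233).
R = 255 + 0.71 × (96 − 255) = 255 + 0.71 × -159 = 142.11 → 142
G = 111 + 0.71 × (218 − 111) = 111 + 0.71 × 107 = 186.97 → 187
B = 97 + 0.71 × (233 − 97) = 97 + 0.71 × 136 = 193.56 → 194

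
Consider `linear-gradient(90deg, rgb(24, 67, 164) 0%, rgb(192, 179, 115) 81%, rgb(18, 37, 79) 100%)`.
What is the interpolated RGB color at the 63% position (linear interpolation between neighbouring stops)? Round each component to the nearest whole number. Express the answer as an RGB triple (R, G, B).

63% lies between the 0% and 81% stops, so the local fraction is t = (63 − 0)/(81 − 0) = 63/81 ≈ 0.7778.
R = 24 + 0.7778 × (192 − 24) = 154.67 → 155
G = 67 + 0.7778 × (179 − 67) = 154.114 → 154
B = 164 + 0.7778 × (115 − 164) = 125.888 → 126

(155, 154, 126)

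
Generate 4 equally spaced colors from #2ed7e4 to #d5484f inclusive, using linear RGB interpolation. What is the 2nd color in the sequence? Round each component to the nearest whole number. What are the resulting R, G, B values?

(102, 167, 178)

With 4 swatches and endpoints inclusive, swatch 2 sits at t = (2 − 1)/(4 − 1) = 1/3 ≈ 0.3333.
#2ed7e4 → (46, 215, 228); #d5484f → (213, 72, 79).
R = 46 + 0.3333 × (213 − 46) = 101.661 → 102
G = 215 + 0.3333 × (72 − 215) = 167.338 → 167
B = 228 + 0.3333 × (79 − 228) = 178.338 → 178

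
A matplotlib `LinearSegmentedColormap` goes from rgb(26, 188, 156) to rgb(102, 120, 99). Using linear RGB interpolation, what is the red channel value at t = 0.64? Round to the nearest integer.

R = 26 + 0.64 × (102 − 26) = 74.64 → 75

75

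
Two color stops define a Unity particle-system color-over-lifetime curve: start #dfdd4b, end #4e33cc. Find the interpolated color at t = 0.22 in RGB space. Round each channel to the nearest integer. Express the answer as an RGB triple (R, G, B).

#dfdd4b → (223, 221, 75); #4e33cc → (78, 51, 204).
R = 223 + 0.22 × (78 − 223) = 223 + 0.22 × -145 = 191.1 → 191
G = 221 + 0.22 × (51 − 221) = 221 + 0.22 × -170 = 183.6 → 184
B = 75 + 0.22 × (204 − 75) = 75 + 0.22 × 129 = 103.38 → 103

(191, 184, 103)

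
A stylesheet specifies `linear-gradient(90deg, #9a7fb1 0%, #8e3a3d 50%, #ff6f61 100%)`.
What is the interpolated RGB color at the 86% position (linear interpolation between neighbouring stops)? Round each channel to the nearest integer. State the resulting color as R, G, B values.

86% lies between the 50% and 100% stops, so the local fraction is t = (86 − 50)/(100 − 50) = 36/50 ≈ 0.72.
#8e3a3d → (142, 58, 61); #ff6f61 → (255, 111, 97).
R = 142 + 0.72 × (255 − 142) = 223.36 → 223
G = 58 + 0.72 × (111 − 58) = 96.16 → 96
B = 61 + 0.72 × (97 − 61) = 86.92 → 87

(223, 96, 87)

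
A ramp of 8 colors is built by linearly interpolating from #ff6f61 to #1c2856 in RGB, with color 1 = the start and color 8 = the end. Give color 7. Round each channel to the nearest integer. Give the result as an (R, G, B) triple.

(60, 50, 88)

With 8 swatches and endpoints inclusive, swatch 7 sits at t = (7 − 1)/(8 − 1) = 6/7 ≈ 0.8571.
#ff6f61 → (255, 111, 97); #1c2856 → (28, 40, 86).
R = 255 + 0.8571 × (28 − 255) = 60.438 → 60
G = 111 + 0.8571 × (40 − 111) = 50.146 → 50
B = 97 + 0.8571 × (86 − 97) = 87.572 → 88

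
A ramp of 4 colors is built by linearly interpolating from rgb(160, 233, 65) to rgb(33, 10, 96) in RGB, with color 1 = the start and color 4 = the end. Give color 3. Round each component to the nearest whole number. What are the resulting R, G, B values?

With 4 swatches and endpoints inclusive, swatch 3 sits at t = (3 − 1)/(4 − 1) = 2/3 ≈ 0.6667.
R = 160 + 0.6667 × (33 − 160) = 75.329 → 75
G = 233 + 0.6667 × (10 − 233) = 84.326 → 84
B = 65 + 0.6667 × (96 − 65) = 85.668 → 86

(75, 84, 86)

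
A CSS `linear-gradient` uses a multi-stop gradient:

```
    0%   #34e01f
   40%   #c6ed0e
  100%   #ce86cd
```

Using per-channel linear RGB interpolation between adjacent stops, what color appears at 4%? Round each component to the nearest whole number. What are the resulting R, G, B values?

4% lies between the 0% and 40% stops, so the local fraction is t = (4 − 0)/(40 − 0) = 4/40 ≈ 0.1.
#34e01f → (52, 224, 31); #c6ed0e → (198, 237, 14).
R = 52 + 0.1 × (198 − 52) = 66.6 → 67
G = 224 + 0.1 × (237 − 224) = 225.3 → 225
B = 31 + 0.1 × (14 − 31) = 29.3 → 29

(67, 225, 29)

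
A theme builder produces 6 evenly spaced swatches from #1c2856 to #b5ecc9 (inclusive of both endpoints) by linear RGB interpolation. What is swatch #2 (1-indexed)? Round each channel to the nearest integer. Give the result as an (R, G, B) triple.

(59, 79, 109)

With 6 swatches and endpoints inclusive, swatch 2 sits at t = (2 − 1)/(6 − 1) = 1/5 ≈ 0.2.
#1c2856 → (28, 40, 86); #b5ecc9 → (181, 236, 201).
R = 28 + 0.2 × (181 − 28) = 58.6 → 59
G = 40 + 0.2 × (236 − 40) = 79.2 → 79
B = 86 + 0.2 × (201 − 86) = 109 → 109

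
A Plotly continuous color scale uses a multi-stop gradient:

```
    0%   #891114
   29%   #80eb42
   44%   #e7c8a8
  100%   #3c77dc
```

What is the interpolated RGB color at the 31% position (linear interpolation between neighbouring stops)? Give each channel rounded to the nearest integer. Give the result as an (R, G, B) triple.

31% lies between the 29% and 44% stops, so the local fraction is t = (31 − 29)/(44 − 29) = 2/15 ≈ 0.1333.
#80eb42 → (128, 235, 66); #e7c8a8 → (231, 200, 168).
R = 128 + 0.1333 × (231 − 128) = 141.73 → 142
G = 235 + 0.1333 × (200 − 235) = 230.334 → 230
B = 66 + 0.1333 × (168 − 66) = 79.597 → 80

(142, 230, 80)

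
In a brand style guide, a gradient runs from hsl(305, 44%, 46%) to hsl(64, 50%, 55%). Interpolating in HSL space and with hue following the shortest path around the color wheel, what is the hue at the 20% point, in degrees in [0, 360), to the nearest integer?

329

Hue: 64 − 305 = -241°, but |-241| > 180 so the shorter arc goes the other way: Δh = -241 + 360 = 119°.
H = 305 + 0.2 × (119) = 328.8 → 329°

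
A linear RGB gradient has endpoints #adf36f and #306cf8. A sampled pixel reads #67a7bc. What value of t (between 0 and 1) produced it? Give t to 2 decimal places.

0.56

Invert the lerp on the B channel (largest span, 137): t = (188 − 111) / (248 − 111) = 77/137 = 0.56204.
Check on R: (103 − 173)/(48 − 173) = 0.56 ✓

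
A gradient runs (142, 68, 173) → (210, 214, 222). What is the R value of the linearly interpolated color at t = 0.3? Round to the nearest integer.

162

R = 142 + 0.3 × (210 − 142) = 162.4 → 162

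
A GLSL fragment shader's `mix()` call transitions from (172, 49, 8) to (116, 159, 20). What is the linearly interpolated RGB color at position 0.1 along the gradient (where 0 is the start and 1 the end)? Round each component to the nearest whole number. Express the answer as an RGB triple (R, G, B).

(166, 60, 9)

R = 172 + 0.1 × (116 − 172) = 172 + 0.1 × -56 = 166.4 → 166
G = 49 + 0.1 × (159 − 49) = 49 + 0.1 × 110 = 60 → 60
B = 8 + 0.1 × (20 − 8) = 8 + 0.1 × 12 = 9.2 → 9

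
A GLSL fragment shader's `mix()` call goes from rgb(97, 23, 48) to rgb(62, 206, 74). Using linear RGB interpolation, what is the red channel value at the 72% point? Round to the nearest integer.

72

R = 97 + 0.72 × (62 − 97) = 71.8 → 72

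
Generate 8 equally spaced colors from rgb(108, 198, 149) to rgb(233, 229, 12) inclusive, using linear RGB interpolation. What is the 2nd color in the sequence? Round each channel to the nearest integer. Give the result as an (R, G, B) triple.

(126, 202, 129)

With 8 swatches and endpoints inclusive, swatch 2 sits at t = (2 − 1)/(8 − 1) = 1/7 ≈ 0.1429.
R = 108 + 0.1429 × (233 − 108) = 125.862 → 126
G = 198 + 0.1429 × (229 − 198) = 202.43 → 202
B = 149 + 0.1429 × (12 − 149) = 129.423 → 129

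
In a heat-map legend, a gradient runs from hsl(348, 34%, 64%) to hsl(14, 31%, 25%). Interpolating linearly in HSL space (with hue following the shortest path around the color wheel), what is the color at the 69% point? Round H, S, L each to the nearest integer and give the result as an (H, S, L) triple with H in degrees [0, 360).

Hue: 14 − 348 = -334°, but |-334| > 180 so the shorter arc goes the other way: Δh = -334 + 360 = 26°.
H = 348 + 0.69 × (26) = 365.94 → 366 → 366 mod 360 = 6°
S = 34 + 0.69 × (31 − 34) = 31.93 → 32%
L = 64 + 0.69 × (25 − 64) = 37.09 → 37%

(6, 32, 37)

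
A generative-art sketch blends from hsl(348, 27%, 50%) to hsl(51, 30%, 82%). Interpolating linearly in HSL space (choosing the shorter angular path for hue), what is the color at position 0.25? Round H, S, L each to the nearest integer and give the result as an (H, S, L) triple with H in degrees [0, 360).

(4, 28, 58)

Hue: 51 − 348 = -297°, but |-297| > 180 so the shorter arc goes the other way: Δh = -297 + 360 = 63°.
H = 348 + 0.25 × (63) = 363.75 → 364 → 364 mod 360 = 4°
S = 27 + 0.25 × (30 − 27) = 27.75 → 28%
L = 50 + 0.25 × (82 − 50) = 58 → 58%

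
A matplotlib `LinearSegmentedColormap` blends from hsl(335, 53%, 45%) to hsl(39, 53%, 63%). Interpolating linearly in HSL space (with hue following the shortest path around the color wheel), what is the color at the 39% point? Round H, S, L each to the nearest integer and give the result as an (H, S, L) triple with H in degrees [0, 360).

(0, 53, 52)

Hue: 39 − 335 = -296°, but |-296| > 180 so the shorter arc goes the other way: Δh = -296 + 360 = 64°.
H = 335 + 0.39 × (64) = 359.96 → 360 → 360 mod 360 = 0°
S = 53 + 0.39 × (53 − 53) = 53 → 53%
L = 45 + 0.39 × (63 − 45) = 52.02 → 52%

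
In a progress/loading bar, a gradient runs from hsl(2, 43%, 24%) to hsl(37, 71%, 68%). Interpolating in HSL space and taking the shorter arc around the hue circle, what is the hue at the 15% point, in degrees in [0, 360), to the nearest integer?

7

Hue arc: Δh = 37 − 2 = 35° (|Δh| ≤ 180, already the shorter path).
H = 2 + 0.15 × (35) = 7.25 → 7°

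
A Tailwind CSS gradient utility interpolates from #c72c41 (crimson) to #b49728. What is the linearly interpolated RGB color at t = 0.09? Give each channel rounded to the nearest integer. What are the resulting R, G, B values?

#c72c41 → (199, 44, 65); #b49728 → (180, 151, 40).
R = 199 + 0.09 × (180 − 199) = 199 + 0.09 × -19 = 197.29 → 197
G = 44 + 0.09 × (151 − 44) = 44 + 0.09 × 107 = 53.63 → 54
B = 65 + 0.09 × (40 − 65) = 65 + 0.09 × -25 = 62.75 → 63

(197, 54, 63)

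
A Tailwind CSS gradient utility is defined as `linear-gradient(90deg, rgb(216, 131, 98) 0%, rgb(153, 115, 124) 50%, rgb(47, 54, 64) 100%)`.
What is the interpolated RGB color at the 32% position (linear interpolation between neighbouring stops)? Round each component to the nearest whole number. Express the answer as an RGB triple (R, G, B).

(176, 121, 115)

32% lies between the 0% and 50% stops, so the local fraction is t = (32 − 0)/(50 − 0) = 32/50 ≈ 0.64.
R = 216 + 0.64 × (153 − 216) = 175.68 → 176
G = 131 + 0.64 × (115 − 131) = 120.76 → 121
B = 98 + 0.64 × (124 − 98) = 114.64 → 115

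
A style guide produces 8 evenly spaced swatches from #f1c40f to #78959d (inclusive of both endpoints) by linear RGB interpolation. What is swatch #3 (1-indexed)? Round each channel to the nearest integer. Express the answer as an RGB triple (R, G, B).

With 8 swatches and endpoints inclusive, swatch 3 sits at t = (3 − 1)/(8 − 1) = 2/7 ≈ 0.2857.
#f1c40f → (241, 196, 15); #78959d → (120, 149, 157).
R = 241 + 0.2857 × (120 − 241) = 206.43 → 206
G = 196 + 0.2857 × (149 − 196) = 182.572 → 183
B = 15 + 0.2857 × (157 − 15) = 55.569 → 56

(206, 183, 56)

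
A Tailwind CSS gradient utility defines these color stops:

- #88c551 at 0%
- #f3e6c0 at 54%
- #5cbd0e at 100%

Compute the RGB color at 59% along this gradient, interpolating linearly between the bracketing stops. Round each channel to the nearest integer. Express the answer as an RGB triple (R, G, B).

(227, 226, 173)

59% lies between the 54% and 100% stops, so the local fraction is t = (59 − 54)/(100 − 54) = 5/46 ≈ 0.1087.
#f3e6c0 → (243, 230, 192); #5cbd0e → (92, 189, 14).
R = 243 + 0.1087 × (92 − 243) = 226.586 → 227
G = 230 + 0.1087 × (189 − 230) = 225.543 → 226
B = 192 + 0.1087 × (14 − 192) = 172.651 → 173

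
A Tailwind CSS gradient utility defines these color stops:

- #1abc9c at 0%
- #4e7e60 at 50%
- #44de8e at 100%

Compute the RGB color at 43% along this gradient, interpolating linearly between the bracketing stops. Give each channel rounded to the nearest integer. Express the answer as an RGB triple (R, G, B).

43% lies between the 0% and 50% stops, so the local fraction is t = (43 − 0)/(50 − 0) = 43/50 ≈ 0.86.
#1abc9c → (26, 188, 156); #4e7e60 → (78, 126, 96).
R = 26 + 0.86 × (78 − 26) = 70.72 → 71
G = 188 + 0.86 × (126 − 188) = 134.68 → 135
B = 156 + 0.86 × (96 − 156) = 104.4 → 104

(71, 135, 104)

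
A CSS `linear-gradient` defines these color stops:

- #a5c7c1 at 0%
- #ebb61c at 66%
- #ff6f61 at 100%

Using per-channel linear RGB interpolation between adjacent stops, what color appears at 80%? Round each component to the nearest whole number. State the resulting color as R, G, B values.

80% lies between the 66% and 100% stops, so the local fraction is t = (80 − 66)/(100 − 66) = 14/34 ≈ 0.4118.
#ebb61c → (235, 182, 28); #ff6f61 → (255, 111, 97).
R = 235 + 0.4118 × (255 − 235) = 243.236 → 243
G = 182 + 0.4118 × (111 − 182) = 152.762 → 153
B = 28 + 0.4118 × (97 − 28) = 56.414 → 56

(243, 153, 56)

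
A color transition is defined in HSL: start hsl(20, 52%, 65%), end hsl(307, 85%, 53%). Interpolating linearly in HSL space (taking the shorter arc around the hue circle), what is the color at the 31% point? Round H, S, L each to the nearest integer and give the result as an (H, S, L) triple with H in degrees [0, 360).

(357, 62, 61)

Hue: 307 − 20 = 287°, but |287| > 180 so the shorter arc goes the other way: Δh = 287 − 360 = -73°.
H = 20 + 0.31 × (-73) = -2.63 → -3 → -3 mod 360 = 357°
S = 52 + 0.31 × (85 − 52) = 62.23 → 62%
L = 65 + 0.31 × (53 − 65) = 61.28 → 61%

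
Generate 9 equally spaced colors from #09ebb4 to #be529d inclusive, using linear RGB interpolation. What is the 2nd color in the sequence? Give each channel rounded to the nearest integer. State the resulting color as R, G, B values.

(32, 216, 177)

With 9 swatches and endpoints inclusive, swatch 2 sits at t = (2 − 1)/(9 − 1) = 1/8 ≈ 0.125.
#09ebb4 → (9, 235, 180); #be529d → (190, 82, 157).
R = 9 + 0.125 × (190 − 9) = 31.625 → 32
G = 235 + 0.125 × (82 − 235) = 215.875 → 216
B = 180 + 0.125 × (157 − 180) = 177.125 → 177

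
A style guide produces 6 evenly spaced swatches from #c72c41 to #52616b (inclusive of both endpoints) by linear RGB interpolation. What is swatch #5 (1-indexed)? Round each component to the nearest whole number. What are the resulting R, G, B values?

With 6 swatches and endpoints inclusive, swatch 5 sits at t = (5 − 1)/(6 − 1) = 4/5 ≈ 0.8.
#c72c41 → (199, 44, 65); #52616b → (82, 97, 107).
R = 199 + 0.8 × (82 − 199) = 105.4 → 105
G = 44 + 0.8 × (97 − 44) = 86.4 → 86
B = 65 + 0.8 × (107 − 65) = 98.6 → 99

(105, 86, 99)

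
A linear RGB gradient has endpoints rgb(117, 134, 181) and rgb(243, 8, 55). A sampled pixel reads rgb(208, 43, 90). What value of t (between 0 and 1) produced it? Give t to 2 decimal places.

0.72

Invert the lerp on the R channel (largest span, 126): t = (208 − 117) / (243 − 117) = 91/126 = 0.72222.
Check on G: (43 − 134)/(8 − 134) = 0.7222 ✓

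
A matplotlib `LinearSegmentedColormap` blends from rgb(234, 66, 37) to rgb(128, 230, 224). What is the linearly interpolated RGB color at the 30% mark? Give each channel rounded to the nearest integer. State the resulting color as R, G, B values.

30% corresponds to t = 0.3.
R = 234 + 0.3 × (128 − 234) = 234 + 0.3 × -106 = 202.2 → 202
G = 66 + 0.3 × (230 − 66) = 66 + 0.3 × 164 = 115.2 → 115
B = 37 + 0.3 × (224 − 37) = 37 + 0.3 × 187 = 93.1 → 93

(202, 115, 93)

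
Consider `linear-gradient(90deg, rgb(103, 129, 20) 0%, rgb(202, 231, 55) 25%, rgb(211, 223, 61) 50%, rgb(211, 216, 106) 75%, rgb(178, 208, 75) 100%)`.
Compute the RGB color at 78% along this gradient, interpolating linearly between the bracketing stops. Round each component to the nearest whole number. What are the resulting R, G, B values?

(207, 215, 102)

78% lies between the 75% and 100% stops, so the local fraction is t = (78 − 75)/(100 − 75) = 3/25 ≈ 0.12.
R = 211 + 0.12 × (178 − 211) = 207.04 → 207
G = 216 + 0.12 × (208 − 216) = 215.04 → 215
B = 106 + 0.12 × (75 − 106) = 102.28 → 102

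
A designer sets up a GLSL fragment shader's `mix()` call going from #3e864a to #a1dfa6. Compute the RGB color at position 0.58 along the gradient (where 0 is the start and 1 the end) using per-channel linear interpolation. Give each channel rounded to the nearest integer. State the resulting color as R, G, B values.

#3e864a → (62, 134, 74); #a1dfa6 → (161, 223, 166).
R = 62 + 0.58 × (161 − 62) = 62 + 0.58 × 99 = 119.42 → 119
G = 134 + 0.58 × (223 − 134) = 134 + 0.58 × 89 = 185.62 → 186
B = 74 + 0.58 × (166 − 74) = 74 + 0.58 × 92 = 127.36 → 127
So the blended color is (119, 186, 127), about #77ba7f.

(119, 186, 127)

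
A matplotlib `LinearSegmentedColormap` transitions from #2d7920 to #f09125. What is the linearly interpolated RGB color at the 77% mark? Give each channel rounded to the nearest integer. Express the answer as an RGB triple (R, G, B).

#2d7920 → (45, 121, 32); #f09125 → (240, 145, 37).
77% corresponds to t = 0.77.
R = 45 + 0.77 × (240 − 45) = 45 + 0.77 × 195 = 195.15 → 195
G = 121 + 0.77 × (145 − 121) = 121 + 0.77 × 24 = 139.48 → 139
B = 32 + 0.77 × (37 − 32) = 32 + 0.77 × 5 = 35.85 → 36

(195, 139, 36)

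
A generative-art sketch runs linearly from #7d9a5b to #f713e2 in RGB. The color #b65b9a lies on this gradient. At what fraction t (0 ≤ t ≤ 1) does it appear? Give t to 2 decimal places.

0.47

Invert the lerp on the G channel (largest span, 135): t = (91 − 154) / (19 − 154) = -63/-135 = 0.46667.
Check on R: (182 − 125)/(247 − 125) = 0.4672 ✓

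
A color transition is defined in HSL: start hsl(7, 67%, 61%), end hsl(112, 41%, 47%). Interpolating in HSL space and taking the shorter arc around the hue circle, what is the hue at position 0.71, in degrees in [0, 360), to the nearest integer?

Hue arc: Δh = 112 − 7 = 105° (|Δh| ≤ 180, already the shorter path).
H = 7 + 0.71 × (105) = 81.55 → 82°

82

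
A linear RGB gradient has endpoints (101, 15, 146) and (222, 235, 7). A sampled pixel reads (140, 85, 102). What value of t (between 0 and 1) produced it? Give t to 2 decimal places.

0.32

Invert the lerp on the G channel (largest span, 220): t = (85 − 15) / (235 − 15) = 70/220 = 0.31818.
Check on R: (140 − 101)/(222 − 101) = 0.3223 ✓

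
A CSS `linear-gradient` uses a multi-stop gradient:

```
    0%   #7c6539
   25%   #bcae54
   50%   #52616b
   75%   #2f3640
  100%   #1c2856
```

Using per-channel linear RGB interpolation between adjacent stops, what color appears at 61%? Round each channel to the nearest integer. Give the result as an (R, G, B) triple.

(67, 78, 88)

61% lies between the 50% and 75% stops, so the local fraction is t = (61 − 50)/(75 − 50) = 11/25 ≈ 0.44.
#52616b → (82, 97, 107); #2f3640 → (47, 54, 64).
R = 82 + 0.44 × (47 − 82) = 66.6 → 67
G = 97 + 0.44 × (54 − 97) = 78.08 → 78
B = 107 + 0.44 × (64 − 107) = 88.08 → 88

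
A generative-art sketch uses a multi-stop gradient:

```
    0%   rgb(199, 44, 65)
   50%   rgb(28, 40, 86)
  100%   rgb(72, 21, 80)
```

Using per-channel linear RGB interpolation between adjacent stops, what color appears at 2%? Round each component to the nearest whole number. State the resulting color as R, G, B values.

(192, 44, 66)

2% lies between the 0% and 50% stops, so the local fraction is t = (2 − 0)/(50 − 0) = 2/50 ≈ 0.04.
R = 199 + 0.04 × (28 − 199) = 192.16 → 192
G = 44 + 0.04 × (40 − 44) = 43.84 → 44
B = 65 + 0.04 × (86 − 65) = 65.84 → 66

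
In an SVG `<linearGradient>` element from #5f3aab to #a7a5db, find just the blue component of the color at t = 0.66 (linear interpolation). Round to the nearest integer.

203

B₁ = 171 (from #5f3aab), B₂ = 219 (from #a7a5db).
B = 171 + 0.66 × (219 − 171) = 202.68 → 203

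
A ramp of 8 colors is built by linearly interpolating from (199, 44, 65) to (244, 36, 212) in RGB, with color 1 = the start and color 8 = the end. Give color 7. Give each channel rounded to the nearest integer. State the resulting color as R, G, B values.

(238, 37, 191)

With 8 swatches and endpoints inclusive, swatch 7 sits at t = (7 − 1)/(8 − 1) = 6/7 ≈ 0.8571.
R = 199 + 0.8571 × (244 − 199) = 237.57 → 238
G = 44 + 0.8571 × (36 − 44) = 37.143 → 37
B = 65 + 0.8571 × (212 − 65) = 190.994 → 191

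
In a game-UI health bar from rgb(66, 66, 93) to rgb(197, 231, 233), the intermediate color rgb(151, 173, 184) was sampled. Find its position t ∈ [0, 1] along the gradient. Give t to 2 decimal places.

0.65

Invert the lerp on the G channel (largest span, 165): t = (173 − 66) / (231 − 66) = 107/165 = 0.64848.
Check on R: (151 − 66)/(197 − 66) = 0.6489 ✓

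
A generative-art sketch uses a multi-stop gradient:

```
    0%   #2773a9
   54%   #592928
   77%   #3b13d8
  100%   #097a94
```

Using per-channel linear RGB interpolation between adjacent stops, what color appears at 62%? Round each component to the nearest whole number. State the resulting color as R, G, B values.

(79, 33, 101)

62% lies between the 54% and 77% stops, so the local fraction is t = (62 − 54)/(77 − 54) = 8/23 ≈ 0.3478.
#592928 → (89, 41, 40); #3b13d8 → (59, 19, 216).
R = 89 + 0.3478 × (59 − 89) = 78.566 → 79
G = 41 + 0.3478 × (19 − 41) = 33.348 → 33
B = 40 + 0.3478 × (216 − 40) = 101.213 → 101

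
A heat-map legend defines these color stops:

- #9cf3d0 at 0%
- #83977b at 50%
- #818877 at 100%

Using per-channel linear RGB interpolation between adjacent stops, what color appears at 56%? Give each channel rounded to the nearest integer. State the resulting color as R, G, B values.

(131, 149, 123)

56% lies between the 50% and 100% stops, so the local fraction is t = (56 − 50)/(100 − 50) = 6/50 ≈ 0.12.
#83977b → (131, 151, 123); #818877 → (129, 136, 119).
R = 131 + 0.12 × (129 − 131) = 130.76 → 131
G = 151 + 0.12 × (136 − 151) = 149.2 → 149
B = 123 + 0.12 × (119 − 123) = 122.52 → 123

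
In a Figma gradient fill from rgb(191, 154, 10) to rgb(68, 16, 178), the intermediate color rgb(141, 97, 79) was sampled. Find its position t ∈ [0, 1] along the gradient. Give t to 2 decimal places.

Invert the lerp on the B channel (largest span, 168): t = (79 − 10) / (178 − 10) = 69/168 = 0.41071.
Check on R: (141 − 191)/(68 − 191) = 0.4065 ✓

0.41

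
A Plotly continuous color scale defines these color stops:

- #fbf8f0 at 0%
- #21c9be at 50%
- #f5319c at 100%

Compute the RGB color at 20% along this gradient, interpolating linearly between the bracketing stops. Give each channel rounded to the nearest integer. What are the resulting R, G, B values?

(164, 229, 220)

20% lies between the 0% and 50% stops, so the local fraction is t = (20 − 0)/(50 − 0) = 20/50 ≈ 0.4.
#fbf8f0 → (251, 248, 240); #21c9be → (33, 201, 190).
R = 251 + 0.4 × (33 − 251) = 163.8 → 164
G = 248 + 0.4 × (201 − 248) = 229.2 → 229
B = 240 + 0.4 × (190 − 240) = 220 → 220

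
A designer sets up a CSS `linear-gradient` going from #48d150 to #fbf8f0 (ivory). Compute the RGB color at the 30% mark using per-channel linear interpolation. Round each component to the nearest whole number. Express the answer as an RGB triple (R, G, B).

(126, 221, 128)

#48d150 → (72, 209, 80); #fbf8f0 → (251, 248, 240).
30% corresponds to t = 0.3.
R = 72 + 0.3 × (251 − 72) = 72 + 0.3 × 179 = 125.7 → 126
G = 209 + 0.3 × (248 − 209) = 209 + 0.3 × 39 = 220.7 → 221
B = 80 + 0.3 × (240 − 80) = 80 + 0.3 × 160 = 128 → 128
So the blended color is (126, 221, 128), about #7edd80.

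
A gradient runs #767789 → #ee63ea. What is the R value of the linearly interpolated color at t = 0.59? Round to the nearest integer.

R₁ = 118 (from #767789), R₂ = 238 (from #ee63ea).
R = 118 + 0.59 × (238 − 118) = 188.8 → 189

189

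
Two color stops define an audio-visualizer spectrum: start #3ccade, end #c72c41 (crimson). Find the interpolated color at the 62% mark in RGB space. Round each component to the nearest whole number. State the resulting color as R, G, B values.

(146, 104, 125)

#3ccade → (60, 202, 222); #c72c41 → (199, 44, 65).
62% corresponds to t = 0.62.
R = 60 + 0.62 × (199 − 60) = 60 + 0.62 × 139 = 146.18 → 146
G = 202 + 0.62 × (44 − 202) = 202 + 0.62 × -158 = 104.04 → 104
B = 222 + 0.62 × (65 − 222) = 222 + 0.62 × -157 = 124.66 → 125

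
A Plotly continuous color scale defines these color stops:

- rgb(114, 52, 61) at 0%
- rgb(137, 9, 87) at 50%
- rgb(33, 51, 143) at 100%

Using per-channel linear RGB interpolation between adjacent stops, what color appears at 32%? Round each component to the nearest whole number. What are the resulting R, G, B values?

32% lies between the 0% and 50% stops, so the local fraction is t = (32 − 0)/(50 − 0) = 32/50 ≈ 0.64.
R = 114 + 0.64 × (137 − 114) = 128.72 → 129
G = 52 + 0.64 × (9 − 52) = 24.48 → 24
B = 61 + 0.64 × (87 − 61) = 77.64 → 78

(129, 24, 78)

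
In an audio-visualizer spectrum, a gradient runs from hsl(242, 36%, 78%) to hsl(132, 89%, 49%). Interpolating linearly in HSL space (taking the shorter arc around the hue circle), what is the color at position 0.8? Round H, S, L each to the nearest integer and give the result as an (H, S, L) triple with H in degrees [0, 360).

(154, 78, 55)

Hue arc: Δh = 132 − 242 = -110° (|Δh| ≤ 180, already the shorter path).
H = 242 + 0.8 × (-110) = 154 → 154°
S = 36 + 0.8 × (89 − 36) = 78.4 → 78%
L = 78 + 0.8 × (49 − 78) = 54.8 → 55%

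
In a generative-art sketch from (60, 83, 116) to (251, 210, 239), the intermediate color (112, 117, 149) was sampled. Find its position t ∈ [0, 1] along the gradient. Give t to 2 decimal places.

Invert the lerp on the R channel (largest span, 191): t = (112 − 60) / (251 − 60) = 52/191 = 0.27225.
Check on G: (117 − 83)/(210 − 83) = 0.2677 ✓

0.27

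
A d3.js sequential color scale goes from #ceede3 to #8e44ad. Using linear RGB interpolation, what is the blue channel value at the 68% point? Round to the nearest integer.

190

B₁ = 227 (from #ceede3), B₂ = 173 (from #8e44ad).
B = 227 + 0.68 × (173 − 227) = 190.28 → 190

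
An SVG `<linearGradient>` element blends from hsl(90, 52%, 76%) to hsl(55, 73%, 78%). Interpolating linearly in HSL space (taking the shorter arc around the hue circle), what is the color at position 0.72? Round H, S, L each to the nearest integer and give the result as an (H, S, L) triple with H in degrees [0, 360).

Hue arc: Δh = 55 − 90 = -35° (|Δh| ≤ 180, already the shorter path).
H = 90 + 0.72 × (-35) = 64.8 → 65°
S = 52 + 0.72 × (73 − 52) = 67.12 → 67%
L = 76 + 0.72 × (78 − 76) = 77.44 → 77%

(65, 67, 77)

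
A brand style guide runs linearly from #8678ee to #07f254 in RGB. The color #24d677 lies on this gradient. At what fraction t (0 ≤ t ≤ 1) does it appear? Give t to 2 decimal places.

0.77

Invert the lerp on the B channel (largest span, 154): t = (119 − 238) / (84 − 238) = -119/-154 = 0.77273.
Check on R: (36 − 134)/(7 − 134) = 0.7717 ✓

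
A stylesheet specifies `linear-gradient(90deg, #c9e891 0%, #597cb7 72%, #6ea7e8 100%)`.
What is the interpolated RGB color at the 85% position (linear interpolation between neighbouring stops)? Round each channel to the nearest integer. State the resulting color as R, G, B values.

85% lies between the 72% and 100% stops, so the local fraction is t = (85 − 72)/(100 − 72) = 13/28 ≈ 0.4643.
#597cb7 → (89, 124, 183); #6ea7e8 → (110, 167, 232).
R = 89 + 0.4643 × (110 − 89) = 98.75 → 99
G = 124 + 0.4643 × (167 − 124) = 143.965 → 144
B = 183 + 0.4643 × (232 − 183) = 205.751 → 206

(99, 144, 206)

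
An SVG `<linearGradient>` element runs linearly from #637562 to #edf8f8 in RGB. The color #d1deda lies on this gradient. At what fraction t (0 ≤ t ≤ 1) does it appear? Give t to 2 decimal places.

0.80

Invert the lerp on the B channel (largest span, 150): t = (218 − 98) / (248 − 98) = 120/150 = 0.8.
Check on R: (209 − 99)/(237 − 99) = 0.7971 ✓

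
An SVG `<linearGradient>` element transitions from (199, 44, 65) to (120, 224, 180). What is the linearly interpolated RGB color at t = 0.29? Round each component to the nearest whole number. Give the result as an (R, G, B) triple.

(176, 96, 98)

R = 199 + 0.29 × (120 − 199) = 199 + 0.29 × -79 = 176.09 → 176
G = 44 + 0.29 × (224 − 44) = 44 + 0.29 × 180 = 96.2 → 96
B = 65 + 0.29 × (180 − 65) = 65 + 0.29 × 115 = 98.35 → 98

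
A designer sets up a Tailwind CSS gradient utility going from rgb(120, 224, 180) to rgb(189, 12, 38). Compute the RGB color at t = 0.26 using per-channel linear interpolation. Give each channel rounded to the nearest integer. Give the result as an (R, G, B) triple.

(138, 169, 143)

R = 120 + 0.26 × (189 − 120) = 120 + 0.26 × 69 = 137.94 → 138
G = 224 + 0.26 × (12 − 224) = 224 + 0.26 × -212 = 168.88 → 169
B = 180 + 0.26 × (38 − 180) = 180 + 0.26 × -142 = 143.08 → 143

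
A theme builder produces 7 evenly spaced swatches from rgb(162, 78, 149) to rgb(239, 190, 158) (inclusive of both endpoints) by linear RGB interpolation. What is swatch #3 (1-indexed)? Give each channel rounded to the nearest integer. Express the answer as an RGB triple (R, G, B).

With 7 swatches and endpoints inclusive, swatch 3 sits at t = (3 − 1)/(7 − 1) = 2/6 ≈ 0.3333.
R = 162 + 0.3333 × (239 − 162) = 187.664 → 188
G = 78 + 0.3333 × (190 − 78) = 115.33 → 115
B = 149 + 0.3333 × (158 − 149) = 152 → 152

(188, 115, 152)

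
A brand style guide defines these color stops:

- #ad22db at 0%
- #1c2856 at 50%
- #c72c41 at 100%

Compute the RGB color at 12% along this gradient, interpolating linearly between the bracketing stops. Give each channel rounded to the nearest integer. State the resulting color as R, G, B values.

(138, 35, 187)

12% lies between the 0% and 50% stops, so the local fraction is t = (12 − 0)/(50 − 0) = 12/50 ≈ 0.24.
#ad22db → (173, 34, 219); #1c2856 → (28, 40, 86).
R = 173 + 0.24 × (28 − 173) = 138.2 → 138
G = 34 + 0.24 × (40 − 34) = 35.44 → 35
B = 219 + 0.24 × (86 − 219) = 187.08 → 187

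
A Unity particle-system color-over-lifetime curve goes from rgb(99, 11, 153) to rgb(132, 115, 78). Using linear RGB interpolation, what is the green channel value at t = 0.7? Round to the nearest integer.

84

G = 11 + 0.7 × (115 − 11) = 83.8 → 84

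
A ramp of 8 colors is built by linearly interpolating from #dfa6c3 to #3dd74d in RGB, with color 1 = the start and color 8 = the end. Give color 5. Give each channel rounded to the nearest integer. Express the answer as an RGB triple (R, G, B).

(130, 194, 128)

With 8 swatches and endpoints inclusive, swatch 5 sits at t = (5 − 1)/(8 − 1) = 4/7 ≈ 0.5714.
#dfa6c3 → (223, 166, 195); #3dd74d → (61, 215, 77).
R = 223 + 0.5714 × (61 − 223) = 130.433 → 130
G = 166 + 0.5714 × (215 − 166) = 193.999 → 194
B = 195 + 0.5714 × (77 − 195) = 127.575 → 128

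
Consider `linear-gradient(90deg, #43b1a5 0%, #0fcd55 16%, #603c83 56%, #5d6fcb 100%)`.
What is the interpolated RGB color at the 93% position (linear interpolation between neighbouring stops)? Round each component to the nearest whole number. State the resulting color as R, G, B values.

93% lies between the 56% and 100% stops, so the local fraction is t = (93 − 56)/(100 − 56) = 37/44 ≈ 0.8409.
#603c83 → (96, 60, 131); #5d6fcb → (93, 111, 203).
R = 96 + 0.8409 × (93 − 96) = 93.477 → 93
G = 60 + 0.8409 × (111 − 60) = 102.886 → 103
B = 131 + 0.8409 × (203 − 131) = 191.545 → 192

(93, 103, 192)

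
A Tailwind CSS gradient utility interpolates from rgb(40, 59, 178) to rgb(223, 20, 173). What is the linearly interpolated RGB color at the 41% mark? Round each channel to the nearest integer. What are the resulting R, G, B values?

41% corresponds to t = 0.41.
R = 40 + 0.41 × (223 − 40) = 40 + 0.41 × 183 = 115.03 → 115
G = 59 + 0.41 × (20 − 59) = 59 + 0.41 × -39 = 43.01 → 43
B = 178 + 0.41 × (173 − 178) = 178 + 0.41 × -5 = 175.95 → 176

(115, 43, 176)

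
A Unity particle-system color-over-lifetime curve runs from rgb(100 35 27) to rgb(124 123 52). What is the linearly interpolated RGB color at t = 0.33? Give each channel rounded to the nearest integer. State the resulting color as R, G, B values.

(108, 64, 35)

R = 100 + 0.33 × (124 − 100) = 100 + 0.33 × 24 = 107.92 → 108
G = 35 + 0.33 × (123 − 35) = 35 + 0.33 × 88 = 64.04 → 64
B = 27 + 0.33 × (52 − 27) = 27 + 0.33 × 25 = 35.25 → 35
So the blended color is (108, 64, 35), about #6c4023.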